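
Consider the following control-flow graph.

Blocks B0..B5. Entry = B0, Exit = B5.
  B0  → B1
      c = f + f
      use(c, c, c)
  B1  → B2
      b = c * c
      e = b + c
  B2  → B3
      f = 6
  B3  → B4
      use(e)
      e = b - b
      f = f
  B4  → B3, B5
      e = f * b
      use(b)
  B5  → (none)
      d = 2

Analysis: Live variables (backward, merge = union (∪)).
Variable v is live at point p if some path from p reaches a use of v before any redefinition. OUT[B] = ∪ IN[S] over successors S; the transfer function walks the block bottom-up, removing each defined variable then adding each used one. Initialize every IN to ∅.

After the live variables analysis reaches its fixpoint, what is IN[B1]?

Answer: {c}

Working:
Per-block solution:
  B0:   IN={f}   OUT={c}
  B1:   IN={c}   OUT={b, e}
  B2:   IN={b, e}   OUT={b, e, f}
  B3:   IN={b, e, f}   OUT={b, f}
  B4:   IN={b, f}   OUT={b, e, f}
  B5:   IN={}   OUT={}

Merge at B1: OUT[B1] = IN[B2] = {b, e}
Applying B1's transfer function to that OUT value gives IN[B1] (row B1 above).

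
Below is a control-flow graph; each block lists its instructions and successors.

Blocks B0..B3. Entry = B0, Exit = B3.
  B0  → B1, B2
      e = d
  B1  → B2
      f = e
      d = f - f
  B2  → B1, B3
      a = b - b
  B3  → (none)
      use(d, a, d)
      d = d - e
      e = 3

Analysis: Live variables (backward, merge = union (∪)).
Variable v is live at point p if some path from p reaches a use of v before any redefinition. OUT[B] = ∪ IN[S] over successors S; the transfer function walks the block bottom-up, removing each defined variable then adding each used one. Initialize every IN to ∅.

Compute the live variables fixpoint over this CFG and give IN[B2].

Answer: {b, d, e}

Working:
Fixpoint table:
  B0: | IN={b, d} | OUT={b, d, e}
  B1: | IN={b, e} | OUT={b, d, e}
  B2: | IN={b, d, e} | OUT={a, b, d, e}
  B3: | IN={a, d, e} | OUT={}

Merge at B2: OUT[B2] = IN[B1] ⊔ IN[B3] = {a, b, d, e}
Applying B2's transfer function to that OUT value gives IN[B2] (row B2 above).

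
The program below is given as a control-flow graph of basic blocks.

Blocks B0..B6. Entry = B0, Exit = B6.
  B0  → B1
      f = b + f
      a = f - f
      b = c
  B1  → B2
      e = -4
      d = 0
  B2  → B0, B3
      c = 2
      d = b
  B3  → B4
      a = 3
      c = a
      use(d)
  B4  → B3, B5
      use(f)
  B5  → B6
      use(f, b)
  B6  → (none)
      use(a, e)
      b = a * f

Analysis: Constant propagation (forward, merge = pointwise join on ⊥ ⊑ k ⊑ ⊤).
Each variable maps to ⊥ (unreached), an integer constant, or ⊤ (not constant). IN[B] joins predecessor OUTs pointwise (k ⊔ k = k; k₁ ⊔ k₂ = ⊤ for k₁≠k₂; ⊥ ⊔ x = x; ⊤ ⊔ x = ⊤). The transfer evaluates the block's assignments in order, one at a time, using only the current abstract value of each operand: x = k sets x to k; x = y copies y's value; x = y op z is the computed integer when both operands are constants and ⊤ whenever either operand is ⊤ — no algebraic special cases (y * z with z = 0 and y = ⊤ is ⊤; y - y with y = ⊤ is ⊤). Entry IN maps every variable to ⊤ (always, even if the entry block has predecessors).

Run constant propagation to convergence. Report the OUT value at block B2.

Answer: {a: ⊤, b: ⊤, c: 2, d: ⊤, e: -4, f: ⊤}

Trace:
Converged values:
  B0: | IN=(all ⊤) | OUT=(all ⊤)
  B1: | IN=(all ⊤) | OUT={d:0, e:-4; rest ⊤}
  B2: | IN={d:0, e:-4; rest ⊤} | OUT={c:2, e:-4; rest ⊤}
  B3: | IN={e:-4; rest ⊤} | OUT={a:3, c:3, e:-4; rest ⊤}
  B4: | IN={a:3, c:3, e:-4; rest ⊤} | OUT={a:3, c:3, e:-4; rest ⊤}
  B5: | IN={a:3, c:3, e:-4; rest ⊤} | OUT={a:3, c:3, e:-4; rest ⊤}
  B6: | IN={a:3, c:3, e:-4; rest ⊤} | OUT={a:3, c:3, e:-4; rest ⊤}

Merge at B2: IN[B2] = OUT[B1] = {a: ⊤, b: ⊤, c: ⊤, d: 0, e: -4, f: ⊤}
Applying B2's transfer function to that IN value gives OUT[B2] (row B2 above).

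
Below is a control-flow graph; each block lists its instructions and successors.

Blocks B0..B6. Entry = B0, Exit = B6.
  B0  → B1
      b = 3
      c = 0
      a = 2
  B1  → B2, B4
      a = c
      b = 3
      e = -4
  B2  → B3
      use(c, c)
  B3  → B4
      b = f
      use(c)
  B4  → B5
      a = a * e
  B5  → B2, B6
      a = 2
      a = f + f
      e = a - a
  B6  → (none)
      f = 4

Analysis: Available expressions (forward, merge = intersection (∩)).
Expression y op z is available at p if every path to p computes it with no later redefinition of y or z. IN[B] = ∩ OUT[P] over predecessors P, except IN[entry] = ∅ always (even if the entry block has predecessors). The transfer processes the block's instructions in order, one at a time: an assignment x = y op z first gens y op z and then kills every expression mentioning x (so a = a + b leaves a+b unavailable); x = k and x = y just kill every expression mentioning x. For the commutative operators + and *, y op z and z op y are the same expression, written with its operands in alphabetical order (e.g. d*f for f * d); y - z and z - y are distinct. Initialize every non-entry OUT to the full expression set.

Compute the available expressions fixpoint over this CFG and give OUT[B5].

Fixpoint table:
  B0: | IN={} | OUT={}
  B1: | IN={} | OUT={}
  B2: | IN={} | OUT={}
  B3: | IN={} | OUT={}
  B4: | IN={} | OUT={}
  B5: | IN={} | OUT={a-a, f+f}
  B6: | IN={a-a, f+f} | OUT={a-a}

Merge at B5: IN[B5] = OUT[B4] = {}
Applying B5's transfer function to that IN value gives OUT[B5] (row B5 above).

Answer: {a-a, f+f}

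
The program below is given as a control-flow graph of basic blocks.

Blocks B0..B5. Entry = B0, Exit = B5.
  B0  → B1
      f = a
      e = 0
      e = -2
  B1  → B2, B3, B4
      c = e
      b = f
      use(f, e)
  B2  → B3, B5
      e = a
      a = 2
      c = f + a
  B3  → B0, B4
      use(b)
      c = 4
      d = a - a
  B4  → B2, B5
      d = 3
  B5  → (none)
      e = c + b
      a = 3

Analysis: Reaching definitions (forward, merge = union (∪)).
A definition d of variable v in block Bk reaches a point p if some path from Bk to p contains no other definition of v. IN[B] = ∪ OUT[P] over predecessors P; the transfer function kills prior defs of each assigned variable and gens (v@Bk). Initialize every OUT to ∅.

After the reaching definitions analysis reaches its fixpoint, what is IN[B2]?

Fixpoint table:
  B0:  IN={a@B2, b@B1, c@B3, d@B3, e@B0, e@B2, f@B0}  OUT={a@B2, b@B1, c@B3, d@B3, e@B0, f@B0}
  B1:  IN={a@B2, b@B1, c@B3, d@B3, e@B0, f@B0}  OUT={a@B2, b@B1, c@B1, d@B3, e@B0, f@B0}
  B2:  IN={a@B2, b@B1, c@B1, c@B3, d@B3, d@B4, e@B0, e@B2, f@B0}  OUT={a@B2, b@B1, c@B2, d@B3, d@B4, e@B2, f@B0}
  B3:  IN={a@B2, b@B1, c@B1, c@B2, d@B3, d@B4, e@B0, e@B2, f@B0}  OUT={a@B2, b@B1, c@B3, d@B3, e@B0, e@B2, f@B0}
  B4:  IN={a@B2, b@B1, c@B1, c@B3, d@B3, e@B0, e@B2, f@B0}  OUT={a@B2, b@B1, c@B1, c@B3, d@B4, e@B0, e@B2, f@B0}
  B5:  IN={a@B2, b@B1, c@B1, c@B2, c@B3, d@B3, d@B4, e@B0, e@B2, f@B0}  OUT={a@B5, b@B1, c@B1, c@B2, c@B3, d@B3, d@B4, e@B5, f@B0}

Merge at B2: IN[B2] = OUT[B1] ⊔ OUT[B4] = {a@B2, b@B1, c@B1, c@B3, d@B3, d@B4, e@B0, e@B2, f@B0}

Answer: {a@B2, b@B1, c@B1, c@B3, d@B3, d@B4, e@B0, e@B2, f@B0}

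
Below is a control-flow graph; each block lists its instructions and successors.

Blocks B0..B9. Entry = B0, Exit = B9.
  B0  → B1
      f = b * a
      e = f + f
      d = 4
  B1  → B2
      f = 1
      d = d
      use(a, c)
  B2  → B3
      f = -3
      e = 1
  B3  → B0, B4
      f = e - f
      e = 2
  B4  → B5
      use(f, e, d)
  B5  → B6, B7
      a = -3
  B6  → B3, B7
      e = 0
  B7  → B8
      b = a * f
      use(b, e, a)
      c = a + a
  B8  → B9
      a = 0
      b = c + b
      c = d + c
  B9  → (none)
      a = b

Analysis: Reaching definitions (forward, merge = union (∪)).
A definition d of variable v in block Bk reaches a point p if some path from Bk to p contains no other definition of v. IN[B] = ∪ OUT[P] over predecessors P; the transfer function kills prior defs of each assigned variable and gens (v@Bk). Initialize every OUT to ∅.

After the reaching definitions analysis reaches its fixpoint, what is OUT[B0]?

Fixpoint table:
  B0:   IN={a@B5, d@B1, e@B3, f@B3}   OUT={a@B5, d@B0, e@B0, f@B0}
  B1:   IN={a@B5, d@B0, e@B0, f@B0}   OUT={a@B5, d@B1, e@B0, f@B1}
  B2:   IN={a@B5, d@B1, e@B0, f@B1}   OUT={a@B5, d@B1, e@B2, f@B2}
  B3:   IN={a@B5, d@B1, e@B2, e@B6, f@B2, f@B3}   OUT={a@B5, d@B1, e@B3, f@B3}
  B4:   IN={a@B5, d@B1, e@B3, f@B3}   OUT={a@B5, d@B1, e@B3, f@B3}
  B5:   IN={a@B5, d@B1, e@B3, f@B3}   OUT={a@B5, d@B1, e@B3, f@B3}
  B6:   IN={a@B5, d@B1, e@B3, f@B3}   OUT={a@B5, d@B1, e@B6, f@B3}
  B7:   IN={a@B5, d@B1, e@B3, e@B6, f@B3}   OUT={a@B5, b@B7, c@B7, d@B1, e@B3, e@B6, f@B3}
  B8:   IN={a@B5, b@B7, c@B7, d@B1, e@B3, e@B6, f@B3}   OUT={a@B8, b@B8, c@B8, d@B1, e@B3, e@B6, f@B3}
  B9:   IN={a@B8, b@B8, c@B8, d@B1, e@B3, e@B6, f@B3}   OUT={a@B9, b@B8, c@B8, d@B1, e@B3, e@B6, f@B3}

Merge at B0 (entry node, so the boundary value {} is joined with the incoming edge(s)): IN[B0] = {} ⊔ OUT[B3] = {a@B5, d@B1, e@B3, f@B3}
Applying B0's transfer function to that IN value gives OUT[B0] (row B0 above).

Answer: {a@B5, d@B0, e@B0, f@B0}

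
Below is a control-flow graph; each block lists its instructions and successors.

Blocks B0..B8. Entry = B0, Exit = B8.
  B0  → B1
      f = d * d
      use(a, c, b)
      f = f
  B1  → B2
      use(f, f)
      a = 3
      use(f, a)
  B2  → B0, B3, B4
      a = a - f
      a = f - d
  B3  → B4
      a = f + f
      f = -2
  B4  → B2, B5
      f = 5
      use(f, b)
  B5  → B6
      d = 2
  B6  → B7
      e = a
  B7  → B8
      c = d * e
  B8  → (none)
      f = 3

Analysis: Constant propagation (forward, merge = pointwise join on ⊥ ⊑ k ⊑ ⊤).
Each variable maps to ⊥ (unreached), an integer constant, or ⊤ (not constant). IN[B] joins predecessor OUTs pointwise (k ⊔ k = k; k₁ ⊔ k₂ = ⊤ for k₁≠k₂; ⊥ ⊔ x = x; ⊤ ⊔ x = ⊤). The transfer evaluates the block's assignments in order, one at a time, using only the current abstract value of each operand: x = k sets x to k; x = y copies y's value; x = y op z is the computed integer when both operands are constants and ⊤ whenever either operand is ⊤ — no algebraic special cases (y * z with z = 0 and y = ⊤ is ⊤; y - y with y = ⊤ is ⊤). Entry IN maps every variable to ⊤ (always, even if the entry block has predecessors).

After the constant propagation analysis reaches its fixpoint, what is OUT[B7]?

Per-block solution:
  B0: | IN=(all ⊤) | OUT=(all ⊤)
  B1: | IN=(all ⊤) | OUT={a:3; rest ⊤}
  B2: | IN=(all ⊤) | OUT=(all ⊤)
  B3: | IN=(all ⊤) | OUT={f:-2; rest ⊤}
  B4: | IN=(all ⊤) | OUT={f:5; rest ⊤}
  B5: | IN={f:5; rest ⊤} | OUT={d:2, f:5; rest ⊤}
  B6: | IN={d:2, f:5; rest ⊤} | OUT={d:2, f:5; rest ⊤}
  B7: | IN={d:2, f:5; rest ⊤} | OUT={d:2, f:5; rest ⊤}
  B8: | IN={d:2, f:5; rest ⊤} | OUT={d:2, f:3; rest ⊤}

Merge at B7: IN[B7] = OUT[B6] = {a: ⊤, b: ⊤, c: ⊤, d: 2, e: ⊤, f: 5}
Applying B7's transfer function to that IN value gives OUT[B7] (row B7 above).

Answer: {a: ⊤, b: ⊤, c: ⊤, d: 2, e: ⊤, f: 5}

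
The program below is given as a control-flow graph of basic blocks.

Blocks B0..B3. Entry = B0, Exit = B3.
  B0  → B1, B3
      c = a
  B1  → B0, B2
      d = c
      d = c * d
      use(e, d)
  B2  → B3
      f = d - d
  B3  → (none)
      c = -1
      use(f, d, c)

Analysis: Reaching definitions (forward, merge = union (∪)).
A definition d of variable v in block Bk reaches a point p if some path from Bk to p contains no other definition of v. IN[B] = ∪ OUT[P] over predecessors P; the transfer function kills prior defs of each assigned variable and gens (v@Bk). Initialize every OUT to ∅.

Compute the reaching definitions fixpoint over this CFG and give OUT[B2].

Answer: {c@B0, d@B1, f@B2}

Working:
Per-block solution:
  B0: | IN={c@B0, d@B1} | OUT={c@B0, d@B1}
  B1: | IN={c@B0, d@B1} | OUT={c@B0, d@B1}
  B2: | IN={c@B0, d@B1} | OUT={c@B0, d@B1, f@B2}
  B3: | IN={c@B0, d@B1, f@B2} | OUT={c@B3, d@B1, f@B2}

Merge at B2: IN[B2] = OUT[B1] = {c@B0, d@B1}
Applying B2's transfer function to that IN value gives OUT[B2] (row B2 above).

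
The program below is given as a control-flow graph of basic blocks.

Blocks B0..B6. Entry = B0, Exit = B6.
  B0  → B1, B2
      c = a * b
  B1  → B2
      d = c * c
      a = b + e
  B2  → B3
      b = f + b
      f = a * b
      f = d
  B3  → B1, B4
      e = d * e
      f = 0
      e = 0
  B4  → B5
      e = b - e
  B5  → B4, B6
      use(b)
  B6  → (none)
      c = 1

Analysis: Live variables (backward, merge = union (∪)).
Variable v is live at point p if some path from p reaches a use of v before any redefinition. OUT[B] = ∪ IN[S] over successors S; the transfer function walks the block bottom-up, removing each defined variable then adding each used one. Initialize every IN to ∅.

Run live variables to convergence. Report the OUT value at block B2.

Converged values:
  B0:  IN={a, b, d, e, f}  OUT={a, b, c, d, e, f}
  B1:  IN={b, c, e, f}  OUT={a, b, c, d, e, f}
  B2:  IN={a, b, c, d, e, f}  OUT={b, c, d, e}
  B3:  IN={b, c, d, e}  OUT={b, c, e, f}
  B4:  IN={b, e}  OUT={b, e}
  B5:  IN={b, e}  OUT={b, e}
  B6:  IN={}  OUT={}

Merge at B2: OUT[B2] = IN[B3] = {b, c, d, e}

Answer: {b, c, d, e}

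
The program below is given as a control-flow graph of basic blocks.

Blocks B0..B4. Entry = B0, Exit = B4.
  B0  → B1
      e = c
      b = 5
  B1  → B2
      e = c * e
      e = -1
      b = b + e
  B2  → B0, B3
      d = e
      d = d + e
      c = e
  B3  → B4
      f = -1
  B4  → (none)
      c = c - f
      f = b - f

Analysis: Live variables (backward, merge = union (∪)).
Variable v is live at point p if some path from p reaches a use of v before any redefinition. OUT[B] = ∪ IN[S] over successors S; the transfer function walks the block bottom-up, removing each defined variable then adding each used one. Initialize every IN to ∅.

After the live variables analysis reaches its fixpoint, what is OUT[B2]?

Converged values:
  B0: | IN={c} | OUT={b, c, e}
  B1: | IN={b, c, e} | OUT={b, e}
  B2: | IN={b, e} | OUT={b, c}
  B3: | IN={b, c} | OUT={b, c, f}
  B4: | IN={b, c, f} | OUT={}

Merge at B2: OUT[B2] = IN[B0] ⊔ IN[B3] = {b, c}

Answer: {b, c}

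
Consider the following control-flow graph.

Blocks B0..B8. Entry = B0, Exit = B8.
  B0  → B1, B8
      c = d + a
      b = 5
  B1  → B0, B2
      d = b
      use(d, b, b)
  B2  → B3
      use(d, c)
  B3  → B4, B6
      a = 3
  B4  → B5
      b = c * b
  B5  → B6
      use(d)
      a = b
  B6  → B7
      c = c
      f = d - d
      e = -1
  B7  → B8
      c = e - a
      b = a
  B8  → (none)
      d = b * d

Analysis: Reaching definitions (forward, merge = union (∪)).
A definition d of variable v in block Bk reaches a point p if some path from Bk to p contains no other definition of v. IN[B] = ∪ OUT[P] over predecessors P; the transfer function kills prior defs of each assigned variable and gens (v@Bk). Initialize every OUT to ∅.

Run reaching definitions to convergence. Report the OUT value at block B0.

Answer: {b@B0, c@B0, d@B1}

Derivation:
Per-block solution:
  B0: | IN={b@B0, c@B0, d@B1} | OUT={b@B0, c@B0, d@B1}
  B1: | IN={b@B0, c@B0, d@B1} | OUT={b@B0, c@B0, d@B1}
  B2: | IN={b@B0, c@B0, d@B1} | OUT={b@B0, c@B0, d@B1}
  B3: | IN={b@B0, c@B0, d@B1} | OUT={a@B3, b@B0, c@B0, d@B1}
  B4: | IN={a@B3, b@B0, c@B0, d@B1} | OUT={a@B3, b@B4, c@B0, d@B1}
  B5: | IN={a@B3, b@B4, c@B0, d@B1} | OUT={a@B5, b@B4, c@B0, d@B1}
  B6: | IN={a@B3, a@B5, b@B0, b@B4, c@B0, d@B1} | OUT={a@B3, a@B5, b@B0, b@B4, c@B6, d@B1, e@B6, f@B6}
  B7: | IN={a@B3, a@B5, b@B0, b@B4, c@B6, d@B1, e@B6, f@B6} | OUT={a@B3, a@B5, b@B7, c@B7, d@B1, e@B6, f@B6}
  B8: | IN={a@B3, a@B5, b@B0, b@B7, c@B0, c@B7, d@B1, e@B6, f@B6} | OUT={a@B3, a@B5, b@B0, b@B7, c@B0, c@B7, d@B8, e@B6, f@B6}

Merge at B0 (entry node, so the boundary value {} is joined with the incoming edge(s)): IN[B0] = {} ⊔ OUT[B1] = {b@B0, c@B0, d@B1}
Applying B0's transfer function to that IN value gives OUT[B0] (row B0 above).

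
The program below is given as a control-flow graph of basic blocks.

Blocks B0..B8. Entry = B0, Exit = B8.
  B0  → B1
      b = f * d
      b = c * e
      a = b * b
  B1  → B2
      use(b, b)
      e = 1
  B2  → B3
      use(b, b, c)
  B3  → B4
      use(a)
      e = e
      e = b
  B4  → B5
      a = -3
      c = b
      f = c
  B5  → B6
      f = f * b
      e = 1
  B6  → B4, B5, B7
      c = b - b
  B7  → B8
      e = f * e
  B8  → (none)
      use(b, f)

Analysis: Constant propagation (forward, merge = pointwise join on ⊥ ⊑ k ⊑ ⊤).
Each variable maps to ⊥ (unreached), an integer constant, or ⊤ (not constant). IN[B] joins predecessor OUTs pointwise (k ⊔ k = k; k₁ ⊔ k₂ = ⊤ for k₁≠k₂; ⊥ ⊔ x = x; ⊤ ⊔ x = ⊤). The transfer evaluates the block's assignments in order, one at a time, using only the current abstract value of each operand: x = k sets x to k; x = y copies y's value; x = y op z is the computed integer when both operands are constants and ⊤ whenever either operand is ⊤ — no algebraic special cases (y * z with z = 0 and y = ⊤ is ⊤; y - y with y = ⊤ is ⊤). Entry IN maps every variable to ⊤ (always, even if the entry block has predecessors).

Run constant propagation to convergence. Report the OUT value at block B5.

Converged values:
  B0:  IN=(all ⊤)  OUT=(all ⊤)
  B1:  IN=(all ⊤)  OUT={e:1; rest ⊤}
  B2:  IN={e:1; rest ⊤}  OUT={e:1; rest ⊤}
  B3:  IN={e:1; rest ⊤}  OUT=(all ⊤)
  B4:  IN=(all ⊤)  OUT={a:-3; rest ⊤}
  B5:  IN={a:-3; rest ⊤}  OUT={a:-3, e:1; rest ⊤}
  B6:  IN={a:-3, e:1; rest ⊤}  OUT={a:-3, e:1; rest ⊤}
  B7:  IN={a:-3, e:1; rest ⊤}  OUT={a:-3; rest ⊤}
  B8:  IN={a:-3; rest ⊤}  OUT={a:-3; rest ⊤}

Merge at B5: IN[B5] = OUT[B4] ⊔ OUT[B6] = {a: -3, b: ⊤, c: ⊤, d: ⊤, e: ⊤, f: ⊤}
Applying B5's transfer function to that IN value gives OUT[B5] (row B5 above).

Answer: {a: -3, b: ⊤, c: ⊤, d: ⊤, e: 1, f: ⊤}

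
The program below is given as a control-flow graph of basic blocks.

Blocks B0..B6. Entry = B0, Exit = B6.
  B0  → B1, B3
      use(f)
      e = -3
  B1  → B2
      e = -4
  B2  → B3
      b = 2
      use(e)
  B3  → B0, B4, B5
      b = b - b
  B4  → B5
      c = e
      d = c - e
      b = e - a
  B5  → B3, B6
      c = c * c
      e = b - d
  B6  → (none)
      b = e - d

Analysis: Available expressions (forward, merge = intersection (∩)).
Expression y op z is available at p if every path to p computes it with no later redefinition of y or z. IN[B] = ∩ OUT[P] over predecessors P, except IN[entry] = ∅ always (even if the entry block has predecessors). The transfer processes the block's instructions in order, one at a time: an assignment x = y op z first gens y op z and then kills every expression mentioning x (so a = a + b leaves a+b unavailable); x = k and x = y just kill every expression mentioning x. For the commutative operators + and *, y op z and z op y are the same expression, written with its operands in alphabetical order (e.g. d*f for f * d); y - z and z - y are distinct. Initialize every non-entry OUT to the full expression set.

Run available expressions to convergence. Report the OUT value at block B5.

Answer: {b-d}

Derivation:
Converged values:
  B0:  IN={}  OUT={}
  B1:  IN={}  OUT={}
  B2:  IN={}  OUT={}
  B3:  IN={}  OUT={}
  B4:  IN={}  OUT={c-e, e-a}
  B5:  IN={}  OUT={b-d}
  B6:  IN={b-d}  OUT={e-d}

Merge at B5: IN[B5] = OUT[B3] ∩ OUT[B4] = {}
Applying B5's transfer function to that IN value gives OUT[B5] (row B5 above).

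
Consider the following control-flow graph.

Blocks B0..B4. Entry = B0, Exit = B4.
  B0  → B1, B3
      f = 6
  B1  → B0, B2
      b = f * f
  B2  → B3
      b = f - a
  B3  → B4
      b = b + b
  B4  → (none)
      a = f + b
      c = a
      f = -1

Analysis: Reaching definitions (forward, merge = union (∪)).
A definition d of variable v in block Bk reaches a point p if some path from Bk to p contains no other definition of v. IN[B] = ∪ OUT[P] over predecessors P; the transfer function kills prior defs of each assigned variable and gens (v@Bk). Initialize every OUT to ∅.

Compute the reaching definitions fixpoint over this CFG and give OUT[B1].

Answer: {b@B1, f@B0}

Trace:
Fixpoint table:
  B0: | IN={b@B1, f@B0} | OUT={b@B1, f@B0}
  B1: | IN={b@B1, f@B0} | OUT={b@B1, f@B0}
  B2: | IN={b@B1, f@B0} | OUT={b@B2, f@B0}
  B3: | IN={b@B1, b@B2, f@B0} | OUT={b@B3, f@B0}
  B4: | IN={b@B3, f@B0} | OUT={a@B4, b@B3, c@B4, f@B4}

Merge at B1: IN[B1] = OUT[B0] = {b@B1, f@B0}
Applying B1's transfer function to that IN value gives OUT[B1] (row B1 above).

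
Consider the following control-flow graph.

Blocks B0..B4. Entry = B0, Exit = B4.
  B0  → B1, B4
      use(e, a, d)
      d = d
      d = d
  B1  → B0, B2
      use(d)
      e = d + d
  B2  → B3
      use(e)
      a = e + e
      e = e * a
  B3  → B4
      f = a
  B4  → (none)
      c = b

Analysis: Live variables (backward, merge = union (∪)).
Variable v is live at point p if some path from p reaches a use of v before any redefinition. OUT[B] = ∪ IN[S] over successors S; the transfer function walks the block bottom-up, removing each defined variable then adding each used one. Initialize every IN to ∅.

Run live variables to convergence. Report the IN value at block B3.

Fixpoint table:
  B0:  IN={a, b, d, e}  OUT={a, b, d}
  B1:  IN={a, b, d}  OUT={a, b, d, e}
  B2:  IN={b, e}  OUT={a, b}
  B3:  IN={a, b}  OUT={b}
  B4:  IN={b}  OUT={}

Merge at B3: OUT[B3] = IN[B4] = {b}
Applying B3's transfer function to that OUT value gives IN[B3] (row B3 above).

Answer: {a, b}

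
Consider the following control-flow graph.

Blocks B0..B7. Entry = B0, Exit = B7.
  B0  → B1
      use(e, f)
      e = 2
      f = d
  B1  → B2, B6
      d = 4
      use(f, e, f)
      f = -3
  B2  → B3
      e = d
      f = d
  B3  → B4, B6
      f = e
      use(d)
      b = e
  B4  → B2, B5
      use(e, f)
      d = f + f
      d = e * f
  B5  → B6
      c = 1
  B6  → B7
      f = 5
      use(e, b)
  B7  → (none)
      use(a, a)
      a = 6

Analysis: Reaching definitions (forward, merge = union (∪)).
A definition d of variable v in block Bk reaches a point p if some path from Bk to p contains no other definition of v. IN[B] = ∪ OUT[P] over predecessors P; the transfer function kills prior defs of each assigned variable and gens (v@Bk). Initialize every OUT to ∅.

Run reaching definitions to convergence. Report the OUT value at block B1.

Answer: {d@B1, e@B0, f@B1}

Working:
Fixpoint table:
  B0:  IN={}  OUT={e@B0, f@B0}
  B1:  IN={e@B0, f@B0}  OUT={d@B1, e@B0, f@B1}
  B2:  IN={b@B3, d@B1, d@B4, e@B0, e@B2, f@B1, f@B3}  OUT={b@B3, d@B1, d@B4, e@B2, f@B2}
  B3:  IN={b@B3, d@B1, d@B4, e@B2, f@B2}  OUT={b@B3, d@B1, d@B4, e@B2, f@B3}
  B4:  IN={b@B3, d@B1, d@B4, e@B2, f@B3}  OUT={b@B3, d@B4, e@B2, f@B3}
  B5:  IN={b@B3, d@B4, e@B2, f@B3}  OUT={b@B3, c@B5, d@B4, e@B2, f@B3}
  B6:  IN={b@B3, c@B5, d@B1, d@B4, e@B0, e@B2, f@B1, f@B3}  OUT={b@B3, c@B5, d@B1, d@B4, e@B0, e@B2, f@B6}
  B7:  IN={b@B3, c@B5, d@B1, d@B4, e@B0, e@B2, f@B6}  OUT={a@B7, b@B3, c@B5, d@B1, d@B4, e@B0, e@B2, f@B6}

Merge at B1: IN[B1] = OUT[B0] = {e@B0, f@B0}
Applying B1's transfer function to that IN value gives OUT[B1] (row B1 above).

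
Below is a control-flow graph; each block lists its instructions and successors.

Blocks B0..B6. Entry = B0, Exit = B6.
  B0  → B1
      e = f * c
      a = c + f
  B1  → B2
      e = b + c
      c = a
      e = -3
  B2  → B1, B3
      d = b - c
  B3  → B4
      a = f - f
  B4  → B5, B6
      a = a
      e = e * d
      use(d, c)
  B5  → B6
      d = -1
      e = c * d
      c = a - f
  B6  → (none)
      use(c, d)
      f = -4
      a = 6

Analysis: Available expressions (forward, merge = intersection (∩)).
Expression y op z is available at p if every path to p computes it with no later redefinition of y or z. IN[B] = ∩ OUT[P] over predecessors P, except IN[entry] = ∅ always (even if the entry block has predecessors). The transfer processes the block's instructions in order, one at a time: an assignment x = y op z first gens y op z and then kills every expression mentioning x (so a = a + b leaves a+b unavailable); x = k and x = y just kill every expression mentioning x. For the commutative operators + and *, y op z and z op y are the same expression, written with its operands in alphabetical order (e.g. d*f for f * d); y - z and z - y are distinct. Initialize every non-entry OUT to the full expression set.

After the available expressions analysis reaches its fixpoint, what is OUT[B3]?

Per-block solution:
  B0: | IN={} | OUT={c*f, c+f}
  B1: | IN={} | OUT={}
  B2: | IN={} | OUT={b-c}
  B3: | IN={b-c} | OUT={b-c, f-f}
  B4: | IN={b-c, f-f} | OUT={b-c, f-f}
  B5: | IN={b-c, f-f} | OUT={a-f, f-f}
  B6: | IN={f-f} | OUT={}

Merge at B3: IN[B3] = OUT[B2] = {b-c}
Applying B3's transfer function to that IN value gives OUT[B3] (row B3 above).

Answer: {b-c, f-f}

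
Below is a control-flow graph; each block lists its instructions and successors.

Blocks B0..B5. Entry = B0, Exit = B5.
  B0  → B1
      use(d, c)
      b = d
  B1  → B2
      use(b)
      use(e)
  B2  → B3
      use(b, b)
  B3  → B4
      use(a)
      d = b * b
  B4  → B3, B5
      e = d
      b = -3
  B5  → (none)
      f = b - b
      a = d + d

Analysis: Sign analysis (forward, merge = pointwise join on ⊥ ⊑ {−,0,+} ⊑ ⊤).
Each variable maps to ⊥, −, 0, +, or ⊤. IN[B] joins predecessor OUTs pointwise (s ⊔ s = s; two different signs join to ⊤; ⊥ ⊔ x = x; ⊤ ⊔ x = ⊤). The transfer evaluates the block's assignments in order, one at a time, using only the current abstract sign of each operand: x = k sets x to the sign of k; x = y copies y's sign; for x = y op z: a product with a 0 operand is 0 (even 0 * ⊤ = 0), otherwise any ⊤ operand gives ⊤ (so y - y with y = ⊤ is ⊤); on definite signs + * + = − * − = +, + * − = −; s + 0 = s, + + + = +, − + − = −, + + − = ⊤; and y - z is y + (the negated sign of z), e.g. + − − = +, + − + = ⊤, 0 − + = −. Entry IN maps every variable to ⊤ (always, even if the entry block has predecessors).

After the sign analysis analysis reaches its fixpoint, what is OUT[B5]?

Converged values:
  B0: | IN=(all ⊤) | OUT=(all ⊤)
  B1: | IN=(all ⊤) | OUT=(all ⊤)
  B2: | IN=(all ⊤) | OUT=(all ⊤)
  B3: | IN=(all ⊤) | OUT=(all ⊤)
  B4: | IN=(all ⊤) | OUT={b:-; rest ⊤}
  B5: | IN={b:-; rest ⊤} | OUT={b:-; rest ⊤}

Merge at B5: IN[B5] = OUT[B4] = {a: ⊤, b: -, c: ⊤, d: ⊤, e: ⊤, f: ⊤}
Applying B5's transfer function to that IN value gives OUT[B5] (row B5 above).

Answer: {a: ⊤, b: -, c: ⊤, d: ⊤, e: ⊤, f: ⊤}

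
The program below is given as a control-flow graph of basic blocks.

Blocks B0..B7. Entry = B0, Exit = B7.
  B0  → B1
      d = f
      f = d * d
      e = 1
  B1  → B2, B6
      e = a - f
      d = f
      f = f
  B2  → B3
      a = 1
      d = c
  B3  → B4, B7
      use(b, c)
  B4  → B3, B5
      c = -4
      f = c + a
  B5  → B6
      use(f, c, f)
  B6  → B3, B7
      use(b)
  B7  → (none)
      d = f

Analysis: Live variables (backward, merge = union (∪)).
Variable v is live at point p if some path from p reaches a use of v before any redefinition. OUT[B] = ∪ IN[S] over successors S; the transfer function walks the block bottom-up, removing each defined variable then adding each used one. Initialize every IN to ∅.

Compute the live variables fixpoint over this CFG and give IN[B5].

Answer: {a, b, c, f}

Working:
Fixpoint table:
  B0:  IN={a, b, c, f}  OUT={a, b, c, f}
  B1:  IN={a, b, c, f}  OUT={a, b, c, f}
  B2:  IN={b, c, f}  OUT={a, b, c, f}
  B3:  IN={a, b, c, f}  OUT={a, b, f}
  B4:  IN={a, b}  OUT={a, b, c, f}
  B5:  IN={a, b, c, f}  OUT={a, b, c, f}
  B6:  IN={a, b, c, f}  OUT={a, b, c, f}
  B7:  IN={f}  OUT={}

Merge at B5: OUT[B5] = IN[B6] = {a, b, c, f}
Applying B5's transfer function to that OUT value gives IN[B5] (row B5 above).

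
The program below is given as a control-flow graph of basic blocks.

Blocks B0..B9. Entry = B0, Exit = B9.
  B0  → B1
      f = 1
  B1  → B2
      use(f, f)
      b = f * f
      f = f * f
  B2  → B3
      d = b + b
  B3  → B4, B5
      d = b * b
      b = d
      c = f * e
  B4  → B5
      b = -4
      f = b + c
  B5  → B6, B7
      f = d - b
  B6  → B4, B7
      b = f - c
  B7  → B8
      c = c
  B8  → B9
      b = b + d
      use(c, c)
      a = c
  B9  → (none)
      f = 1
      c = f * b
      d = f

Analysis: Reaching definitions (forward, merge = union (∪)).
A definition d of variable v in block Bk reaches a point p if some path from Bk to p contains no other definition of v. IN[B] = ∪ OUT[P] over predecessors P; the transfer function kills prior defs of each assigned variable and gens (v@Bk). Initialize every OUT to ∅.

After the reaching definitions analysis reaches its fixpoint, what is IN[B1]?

Converged values:
  B0: | IN={} | OUT={f@B0}
  B1: | IN={f@B0} | OUT={b@B1, f@B1}
  B2: | IN={b@B1, f@B1} | OUT={b@B1, d@B2, f@B1}
  B3: | IN={b@B1, d@B2, f@B1} | OUT={b@B3, c@B3, d@B3, f@B1}
  B4: | IN={b@B3, b@B6, c@B3, d@B3, f@B1, f@B5} | OUT={b@B4, c@B3, d@B3, f@B4}
  B5: | IN={b@B3, b@B4, c@B3, d@B3, f@B1, f@B4} | OUT={b@B3, b@B4, c@B3, d@B3, f@B5}
  B6: | IN={b@B3, b@B4, c@B3, d@B3, f@B5} | OUT={b@B6, c@B3, d@B3, f@B5}
  B7: | IN={b@B3, b@B4, b@B6, c@B3, d@B3, f@B5} | OUT={b@B3, b@B4, b@B6, c@B7, d@B3, f@B5}
  B8: | IN={b@B3, b@B4, b@B6, c@B7, d@B3, f@B5} | OUT={a@B8, b@B8, c@B7, d@B3, f@B5}
  B9: | IN={a@B8, b@B8, c@B7, d@B3, f@B5} | OUT={a@B8, b@B8, c@B9, d@B9, f@B9}

Merge at B1: IN[B1] = OUT[B0] = {f@B0}

Answer: {f@B0}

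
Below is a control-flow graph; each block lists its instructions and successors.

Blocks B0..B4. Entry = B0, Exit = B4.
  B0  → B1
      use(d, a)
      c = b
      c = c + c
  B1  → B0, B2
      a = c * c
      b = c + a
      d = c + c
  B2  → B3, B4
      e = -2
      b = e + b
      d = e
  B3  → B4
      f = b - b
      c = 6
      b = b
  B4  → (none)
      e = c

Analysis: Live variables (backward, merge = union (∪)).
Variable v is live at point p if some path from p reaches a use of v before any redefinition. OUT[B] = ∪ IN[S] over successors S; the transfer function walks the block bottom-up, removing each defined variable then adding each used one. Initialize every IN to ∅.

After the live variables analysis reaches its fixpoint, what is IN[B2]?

Answer: {b, c}

Derivation:
Per-block solution:
  B0:   IN={a, b, d}   OUT={c}
  B1:   IN={c}   OUT={a, b, c, d}
  B2:   IN={b, c}   OUT={b, c}
  B3:   IN={b}   OUT={c}
  B4:   IN={c}   OUT={}

Merge at B2: OUT[B2] = IN[B3] ⊔ IN[B4] = {b, c}
Applying B2's transfer function to that OUT value gives IN[B2] (row B2 above).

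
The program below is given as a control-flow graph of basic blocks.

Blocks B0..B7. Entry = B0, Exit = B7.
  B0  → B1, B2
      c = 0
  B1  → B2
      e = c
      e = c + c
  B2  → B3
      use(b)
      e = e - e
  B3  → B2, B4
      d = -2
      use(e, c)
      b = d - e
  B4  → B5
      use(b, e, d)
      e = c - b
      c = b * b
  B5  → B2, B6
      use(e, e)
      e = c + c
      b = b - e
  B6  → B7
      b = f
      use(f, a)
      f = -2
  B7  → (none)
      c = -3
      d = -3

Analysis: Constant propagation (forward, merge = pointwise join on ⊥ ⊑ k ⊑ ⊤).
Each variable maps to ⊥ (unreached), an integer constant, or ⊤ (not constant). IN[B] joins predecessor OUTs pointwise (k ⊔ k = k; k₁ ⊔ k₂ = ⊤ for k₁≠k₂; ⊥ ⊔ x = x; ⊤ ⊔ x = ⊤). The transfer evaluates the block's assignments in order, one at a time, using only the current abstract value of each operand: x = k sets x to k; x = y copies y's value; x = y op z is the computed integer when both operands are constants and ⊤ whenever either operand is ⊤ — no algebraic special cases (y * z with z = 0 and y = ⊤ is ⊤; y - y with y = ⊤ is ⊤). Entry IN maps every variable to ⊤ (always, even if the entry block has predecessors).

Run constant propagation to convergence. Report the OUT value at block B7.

Fixpoint table:
  B0:  IN=(all ⊤)  OUT={c:0; rest ⊤}
  B1:  IN={c:0; rest ⊤}  OUT={c:0, e:0; rest ⊤}
  B2:  IN=(all ⊤)  OUT=(all ⊤)
  B3:  IN=(all ⊤)  OUT={d:-2; rest ⊤}
  B4:  IN={d:-2; rest ⊤}  OUT={d:-2; rest ⊤}
  B5:  IN={d:-2; rest ⊤}  OUT={d:-2; rest ⊤}
  B6:  IN={d:-2; rest ⊤}  OUT={d:-2, f:-2; rest ⊤}
  B7:  IN={d:-2, f:-2; rest ⊤}  OUT={c:-3, d:-3, f:-2; rest ⊤}

Merge at B7: IN[B7] = OUT[B6] = {a: ⊤, b: ⊤, c: ⊤, d: -2, e: ⊤, f: -2}
Applying B7's transfer function to that IN value gives OUT[B7] (row B7 above).

Answer: {a: ⊤, b: ⊤, c: -3, d: -3, e: ⊤, f: -2}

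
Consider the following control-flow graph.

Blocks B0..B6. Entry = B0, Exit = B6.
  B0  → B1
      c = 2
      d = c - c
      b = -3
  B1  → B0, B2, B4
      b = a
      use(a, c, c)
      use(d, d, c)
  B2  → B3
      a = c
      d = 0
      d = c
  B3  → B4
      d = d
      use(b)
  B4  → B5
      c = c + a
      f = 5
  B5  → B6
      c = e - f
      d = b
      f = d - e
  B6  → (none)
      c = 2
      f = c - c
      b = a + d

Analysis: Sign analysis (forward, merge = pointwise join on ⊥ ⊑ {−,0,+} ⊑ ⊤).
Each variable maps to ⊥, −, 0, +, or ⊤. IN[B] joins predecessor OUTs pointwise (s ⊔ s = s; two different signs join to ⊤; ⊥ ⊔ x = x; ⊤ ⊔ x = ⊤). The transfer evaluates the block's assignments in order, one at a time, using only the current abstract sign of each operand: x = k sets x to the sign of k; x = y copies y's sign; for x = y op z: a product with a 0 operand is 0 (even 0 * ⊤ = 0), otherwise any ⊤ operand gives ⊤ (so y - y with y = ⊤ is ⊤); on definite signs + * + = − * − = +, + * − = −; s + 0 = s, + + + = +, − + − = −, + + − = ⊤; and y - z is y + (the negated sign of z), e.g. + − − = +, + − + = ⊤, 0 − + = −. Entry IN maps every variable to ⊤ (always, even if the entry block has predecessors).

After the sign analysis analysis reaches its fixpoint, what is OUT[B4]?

Answer: {a: ⊤, b: ⊤, c: ⊤, d: ⊤, e: ⊤, f: +}

Trace:
Fixpoint table:
  B0:   IN=(all ⊤)   OUT={b:-, c:+; rest ⊤}
  B1:   IN={b:-, c:+; rest ⊤}   OUT={c:+; rest ⊤}
  B2:   IN={c:+; rest ⊤}   OUT={a:+, c:+, d:+; rest ⊤}
  B3:   IN={a:+, c:+, d:+; rest ⊤}   OUT={a:+, c:+, d:+; rest ⊤}
  B4:   IN={c:+; rest ⊤}   OUT={f:+; rest ⊤}
  B5:   IN={f:+; rest ⊤}   OUT=(all ⊤)
  B6:   IN=(all ⊤)   OUT={c:+; rest ⊤}

Merge at B4: IN[B4] = OUT[B1] ⊔ OUT[B3] = {a: ⊤, b: ⊤, c: +, d: ⊤, e: ⊤, f: ⊤}
Applying B4's transfer function to that IN value gives OUT[B4] (row B4 above).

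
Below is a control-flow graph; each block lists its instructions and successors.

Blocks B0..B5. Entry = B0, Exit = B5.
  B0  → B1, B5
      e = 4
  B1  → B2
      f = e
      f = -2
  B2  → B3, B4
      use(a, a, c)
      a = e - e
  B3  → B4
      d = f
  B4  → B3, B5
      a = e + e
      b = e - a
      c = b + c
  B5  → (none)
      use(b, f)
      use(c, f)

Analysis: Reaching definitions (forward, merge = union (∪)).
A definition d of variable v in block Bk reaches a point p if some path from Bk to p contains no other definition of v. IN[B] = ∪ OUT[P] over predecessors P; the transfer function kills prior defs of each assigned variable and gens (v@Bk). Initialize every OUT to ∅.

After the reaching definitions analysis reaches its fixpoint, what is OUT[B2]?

Fixpoint table:
  B0:  IN={}  OUT={e@B0}
  B1:  IN={e@B0}  OUT={e@B0, f@B1}
  B2:  IN={e@B0, f@B1}  OUT={a@B2, e@B0, f@B1}
  B3:  IN={a@B2, a@B4, b@B4, c@B4, d@B3, e@B0, f@B1}  OUT={a@B2, a@B4, b@B4, c@B4, d@B3, e@B0, f@B1}
  B4:  IN={a@B2, a@B4, b@B4, c@B4, d@B3, e@B0, f@B1}  OUT={a@B4, b@B4, c@B4, d@B3, e@B0, f@B1}
  B5:  IN={a@B4, b@B4, c@B4, d@B3, e@B0, f@B1}  OUT={a@B4, b@B4, c@B4, d@B3, e@B0, f@B1}

Merge at B2: IN[B2] = OUT[B1] = {e@B0, f@B1}
Applying B2's transfer function to that IN value gives OUT[B2] (row B2 above).

Answer: {a@B2, e@B0, f@B1}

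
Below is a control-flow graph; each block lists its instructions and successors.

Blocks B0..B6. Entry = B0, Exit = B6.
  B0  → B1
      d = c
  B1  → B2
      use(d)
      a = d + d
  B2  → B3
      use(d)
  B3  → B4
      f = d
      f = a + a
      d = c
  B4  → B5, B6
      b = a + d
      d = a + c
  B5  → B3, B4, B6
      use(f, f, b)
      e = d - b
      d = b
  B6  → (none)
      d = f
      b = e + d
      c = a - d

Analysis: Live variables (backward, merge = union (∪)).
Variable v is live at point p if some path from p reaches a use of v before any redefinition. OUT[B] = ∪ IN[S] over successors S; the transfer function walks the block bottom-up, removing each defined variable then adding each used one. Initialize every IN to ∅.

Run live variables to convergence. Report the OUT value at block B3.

Fixpoint table:
  B0:  IN={c, e}  OUT={c, d, e}
  B1:  IN={c, d, e}  OUT={a, c, d, e}
  B2:  IN={a, c, d, e}  OUT={a, c, d, e}
  B3:  IN={a, c, d, e}  OUT={a, c, d, e, f}
  B4:  IN={a, c, d, e, f}  OUT={a, b, c, d, e, f}
  B5:  IN={a, b, c, d, f}  OUT={a, c, d, e, f}
  B6:  IN={a, e, f}  OUT={}

Merge at B3: OUT[B3] = IN[B4] = {a, c, d, e, f}

Answer: {a, c, d, e, f}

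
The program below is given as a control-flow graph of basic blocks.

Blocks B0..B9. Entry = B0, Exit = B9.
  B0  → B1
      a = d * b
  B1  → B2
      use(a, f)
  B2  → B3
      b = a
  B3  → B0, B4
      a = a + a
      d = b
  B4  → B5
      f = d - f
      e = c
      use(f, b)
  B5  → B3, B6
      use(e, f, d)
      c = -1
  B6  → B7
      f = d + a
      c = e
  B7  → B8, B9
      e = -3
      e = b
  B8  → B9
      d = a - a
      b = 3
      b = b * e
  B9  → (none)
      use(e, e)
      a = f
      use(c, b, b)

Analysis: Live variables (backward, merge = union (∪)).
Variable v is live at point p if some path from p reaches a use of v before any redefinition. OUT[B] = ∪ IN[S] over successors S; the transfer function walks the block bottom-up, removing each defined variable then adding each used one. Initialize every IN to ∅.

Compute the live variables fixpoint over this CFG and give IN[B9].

Fixpoint table:
  B0:   IN={b, c, d, f}   OUT={a, c, f}
  B1:   IN={a, c, f}   OUT={a, c, f}
  B2:   IN={a, c, f}   OUT={a, b, c, f}
  B3:   IN={a, b, c, f}   OUT={a, b, c, d, f}
  B4:   IN={a, b, c, d, f}   OUT={a, b, d, e, f}
  B5:   IN={a, b, d, e, f}   OUT={a, b, c, d, e, f}
  B6:   IN={a, b, d, e}   OUT={a, b, c, f}
  B7:   IN={a, b, c, f}   OUT={a, b, c, e, f}
  B8:   IN={a, c, e, f}   OUT={b, c, e, f}
  B9:   IN={b, c, e, f}   OUT={}

B9 is the boundary node: OUT[B9] = {}
Applying B9's transfer function to that OUT value gives IN[B9] (row B9 above).

Answer: {b, c, e, f}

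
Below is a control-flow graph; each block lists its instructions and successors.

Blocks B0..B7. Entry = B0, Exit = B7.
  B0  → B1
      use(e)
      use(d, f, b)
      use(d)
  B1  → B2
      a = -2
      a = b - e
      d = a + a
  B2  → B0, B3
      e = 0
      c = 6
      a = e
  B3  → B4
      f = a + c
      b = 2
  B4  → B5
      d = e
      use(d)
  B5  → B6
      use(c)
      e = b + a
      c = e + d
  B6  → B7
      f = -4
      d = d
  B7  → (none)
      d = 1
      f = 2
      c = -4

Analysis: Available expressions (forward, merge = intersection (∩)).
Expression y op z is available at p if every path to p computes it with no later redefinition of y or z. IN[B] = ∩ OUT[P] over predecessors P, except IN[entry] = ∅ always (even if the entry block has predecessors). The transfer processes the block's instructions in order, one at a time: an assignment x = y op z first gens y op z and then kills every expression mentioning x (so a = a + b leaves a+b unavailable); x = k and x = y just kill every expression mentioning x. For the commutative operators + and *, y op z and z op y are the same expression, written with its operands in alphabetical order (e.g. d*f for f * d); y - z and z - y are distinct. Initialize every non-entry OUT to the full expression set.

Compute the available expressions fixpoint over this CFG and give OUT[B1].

Converged values:
  B0: | IN={} | OUT={}
  B1: | IN={} | OUT={a+a, b-e}
  B2: | IN={a+a, b-e} | OUT={}
  B3: | IN={} | OUT={a+c}
  B4: | IN={a+c} | OUT={a+c}
  B5: | IN={a+c} | OUT={a+b, d+e}
  B6: | IN={a+b, d+e} | OUT={a+b}
  B7: | IN={a+b} | OUT={a+b}

Merge at B1: IN[B1] = OUT[B0] = {}
Applying B1's transfer function to that IN value gives OUT[B1] (row B1 above).

Answer: {a+a, b-e}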